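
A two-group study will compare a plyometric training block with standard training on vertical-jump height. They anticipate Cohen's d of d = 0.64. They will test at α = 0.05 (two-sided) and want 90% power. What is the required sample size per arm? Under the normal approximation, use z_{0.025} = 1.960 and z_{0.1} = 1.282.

For two independent groups with equal n: n = 2·((z_{α/2} + z_β) / d)².
z_{α/2} + z_β = 1.960 + 1.282 = 3.242.
n = 2 × (3.242 / 0.64)² = 2 × 5.066² = 2 × 25.66 = 51.3.
Round up to the next whole participant.

n = 52 per group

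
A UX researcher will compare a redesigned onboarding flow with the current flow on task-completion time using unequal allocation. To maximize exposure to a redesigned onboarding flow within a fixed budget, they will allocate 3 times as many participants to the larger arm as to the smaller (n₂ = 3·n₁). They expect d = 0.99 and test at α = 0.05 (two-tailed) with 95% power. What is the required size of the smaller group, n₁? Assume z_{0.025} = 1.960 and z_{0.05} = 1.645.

n₁ = 18

With allocation ratio k = n₂/n₁ = 3, Var(x̄₁−x̄₂) = σ²(1/n₁ + 1/(k·n₁)) = σ²·(k+1)/(k·n₁).
So n₁ = (1 + 1/k)·((z_{α/2} + z_β)/d)² = 1.333 × (3.605/0.99)².
n₁ = 1.333 × 13.26 = 17.7.
Round up: n₁ = 18, giving n₂ = 3 × 18 = 54.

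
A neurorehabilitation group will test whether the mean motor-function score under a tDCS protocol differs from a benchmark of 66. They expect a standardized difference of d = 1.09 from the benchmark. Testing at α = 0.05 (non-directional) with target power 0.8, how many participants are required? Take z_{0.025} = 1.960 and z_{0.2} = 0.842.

For a one-sample test: n = ((z_{α/2} + z_β) / d)².
z_{α/2} + z_β = 1.960 + 0.842 = 2.802.
n = (2.802 / 1.09)² = 2.571² = 6.61.
Round up.

n = 7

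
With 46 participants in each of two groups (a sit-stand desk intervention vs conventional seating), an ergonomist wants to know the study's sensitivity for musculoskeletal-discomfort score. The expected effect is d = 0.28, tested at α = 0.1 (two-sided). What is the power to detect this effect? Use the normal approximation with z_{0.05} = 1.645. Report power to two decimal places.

power ≈ 0.38

For two equal groups, power = Φ(d·√(n/2) − z_{α/2}).
d·√(n/2) = 0.28 × √(46/2) = 0.28 × 4.796 = 1.343.
z_β = 1.343 − 1.645 = -0.302.
Power = Φ(-0.302) = 0.381.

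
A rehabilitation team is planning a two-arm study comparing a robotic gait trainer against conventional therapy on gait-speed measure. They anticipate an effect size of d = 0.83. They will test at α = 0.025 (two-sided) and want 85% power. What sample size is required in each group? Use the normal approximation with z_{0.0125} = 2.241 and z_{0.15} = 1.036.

n = 32 per group

For two independent groups with equal n: n = 2·((z_{α/2} + z_β) / d)².
z_{α/2} + z_β = 2.241 + 1.036 = 3.277.
n = 2 × (3.277 / 0.83)² = 2 × 3.948² = 2 × 15.59 = 31.2.
Round up to the next whole participant.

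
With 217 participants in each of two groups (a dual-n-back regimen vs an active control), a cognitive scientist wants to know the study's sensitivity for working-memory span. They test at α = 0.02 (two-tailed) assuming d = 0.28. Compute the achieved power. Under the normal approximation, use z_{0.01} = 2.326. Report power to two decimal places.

For two equal groups, power = Φ(d·√(n/2) − z_{α/2}).
d·√(n/2) = 0.28 × √(217/2) = 0.28 × 10.416 = 2.917.
z_β = 2.917 − 2.326 = 0.591.
Power = Φ(0.591) = 0.723.

power ≈ 0.72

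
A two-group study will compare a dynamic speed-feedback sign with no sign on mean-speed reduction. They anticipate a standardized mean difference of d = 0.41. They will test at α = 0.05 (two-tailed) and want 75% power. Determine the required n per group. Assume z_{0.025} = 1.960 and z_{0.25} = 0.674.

For two independent groups with equal n: n = 2·((z_{α/2} + z_β) / d)².
z_{α/2} + z_β = 1.960 + 0.674 = 2.634.
n = 2 × (2.634 / 0.41)² = 2 × 6.424² = 2 × 41.27 = 82.5.
Round up to the next whole participant.

n = 83 per group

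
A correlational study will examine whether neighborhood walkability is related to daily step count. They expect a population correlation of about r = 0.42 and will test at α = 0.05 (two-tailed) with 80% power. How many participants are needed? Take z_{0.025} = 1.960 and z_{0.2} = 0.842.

n = 43

Fisher's z: C = ½·ln((1+r)/(1−r)) = ½·ln(2.4483) = 0.4477.
n = ((z_{α/2} + z_β)/C)² + 3.
(1.960 + 0.842) / 0.4477 = 2.802 / 0.4477 = 6.259.
n = 6.259² + 3 = 39.17 + 3 = 42.2.
Round up.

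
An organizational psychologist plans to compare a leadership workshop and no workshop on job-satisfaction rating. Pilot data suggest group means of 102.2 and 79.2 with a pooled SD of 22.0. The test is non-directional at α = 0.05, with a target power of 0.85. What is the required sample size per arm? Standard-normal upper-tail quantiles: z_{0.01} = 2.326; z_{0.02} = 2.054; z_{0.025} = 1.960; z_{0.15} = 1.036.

Cohen's d = |M₁ − M₂| / SD_pooled = |102.2 − 79.2| / 22.0 = 23.0 / 22.0 = 1.045.
For two independent groups with equal n: n = 2·((z_{α/2} + z_β) / d)².
z_{α/2} + z_β = 1.960 + 1.036 = 2.996.
n = 2 × (2.996 / 1.045)² = 2 × 2.867² = 2 × 8.22 = 16.4.
Round up to the next whole participant.

n = 17 per group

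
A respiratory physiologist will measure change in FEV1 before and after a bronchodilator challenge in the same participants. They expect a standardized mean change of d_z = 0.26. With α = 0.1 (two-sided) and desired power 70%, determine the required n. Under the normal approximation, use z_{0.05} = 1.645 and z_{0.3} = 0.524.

For a paired (one-sample on differences) test: n = ((z_{α/2} + z_β) / d)².
z_{α/2} + z_β = 1.645 + 0.524 = 2.169.
n = (2.169 / 0.26)² = 8.342² = 69.59.
Round up.

n = 70 pairs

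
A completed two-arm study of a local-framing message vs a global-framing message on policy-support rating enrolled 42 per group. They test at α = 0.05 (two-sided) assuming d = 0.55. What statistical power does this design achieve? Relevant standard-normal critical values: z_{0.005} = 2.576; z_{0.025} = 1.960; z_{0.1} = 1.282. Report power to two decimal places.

For two equal groups, power = Φ(d·√(n/2) − z_{α/2}).
d·√(n/2) = 0.55 × √(42/2) = 0.55 × 4.583 = 2.520.
z_β = 2.520 − 1.960 = 0.560.
Power = Φ(0.560) = 0.712.

power ≈ 0.71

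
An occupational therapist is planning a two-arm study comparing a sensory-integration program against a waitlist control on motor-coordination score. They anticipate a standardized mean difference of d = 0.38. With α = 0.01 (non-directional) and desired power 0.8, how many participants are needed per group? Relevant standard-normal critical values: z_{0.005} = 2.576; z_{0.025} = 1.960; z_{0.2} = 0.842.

For two independent groups with equal n: n = 2·((z_{α/2} + z_β) / d)².
z_{α/2} + z_β = 2.576 + 0.842 = 3.418.
n = 2 × (3.418 / 0.38)² = 2 × 8.995² = 2 × 80.91 = 161.8.
Round up to the next whole participant.

n = 162 per group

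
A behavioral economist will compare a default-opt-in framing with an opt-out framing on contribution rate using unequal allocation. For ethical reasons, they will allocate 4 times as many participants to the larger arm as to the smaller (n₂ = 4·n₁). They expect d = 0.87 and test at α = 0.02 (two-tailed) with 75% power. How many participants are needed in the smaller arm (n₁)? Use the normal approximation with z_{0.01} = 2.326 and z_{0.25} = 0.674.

n₁ = 15

With allocation ratio k = n₂/n₁ = 4, Var(x̄₁−x̄₂) = σ²(1/n₁ + 1/(k·n₁)) = σ²·(k+1)/(k·n₁).
So n₁ = (1 + 1/k)·((z_{α/2} + z_β)/d)² = 1.250 × (3.000/0.87)².
n₁ = 1.250 × 11.89 = 14.9.
Round up: n₁ = 15, giving n₂ = 4 × 15 = 60.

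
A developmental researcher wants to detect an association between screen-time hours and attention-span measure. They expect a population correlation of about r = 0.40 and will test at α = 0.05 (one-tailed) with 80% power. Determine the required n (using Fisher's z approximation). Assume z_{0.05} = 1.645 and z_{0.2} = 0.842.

Fisher's z: C = ½·ln((1+r)/(1−r)) = ½·ln(2.3333) = 0.4236.
n = ((z_{α} + z_β)/C)² + 3.
(1.645 + 0.842) / 0.4236 = 2.487 / 0.4236 = 5.871.
n = 5.871² + 3 = 34.47 + 3 = 37.5.
Round up.

n = 38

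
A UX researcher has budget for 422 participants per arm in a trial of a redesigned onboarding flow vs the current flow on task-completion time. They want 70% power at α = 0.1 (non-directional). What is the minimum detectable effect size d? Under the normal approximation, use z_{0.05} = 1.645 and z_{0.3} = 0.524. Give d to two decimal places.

For two independent groups of n = 422 each: d_min = (z_{α/2} + z_β)·√(2/n).
z-sum = 1.645 + 0.524 = 2.169.
d_min = 2.169 × √(2/422) = 2.169 × 0.0688 = 0.149.

d_min ≈ 0.15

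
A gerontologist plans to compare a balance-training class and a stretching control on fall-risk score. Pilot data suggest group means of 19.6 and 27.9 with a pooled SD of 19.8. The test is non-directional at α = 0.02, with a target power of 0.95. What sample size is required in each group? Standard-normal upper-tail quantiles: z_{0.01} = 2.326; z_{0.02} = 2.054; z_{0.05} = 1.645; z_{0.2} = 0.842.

Cohen's d = |M₁ − M₂| / SD_pooled = |19.6 − 27.9| / 19.8 = 8.3 / 19.8 = 0.419.
For two independent groups with equal n: n = 2·((z_{α/2} + z_β) / d)².
z_{α/2} + z_β = 2.326 + 1.645 = 3.971.
n = 2 × (3.971 / 0.419)² = 2 × 9.477² = 2 × 89.82 = 179.6.
Round up to the next whole participant.

n = 180 per group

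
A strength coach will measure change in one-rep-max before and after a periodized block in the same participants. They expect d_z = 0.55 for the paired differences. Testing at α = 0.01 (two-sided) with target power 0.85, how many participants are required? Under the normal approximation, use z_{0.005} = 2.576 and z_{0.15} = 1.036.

n = 44 pairs

For a paired (one-sample on differences) test: n = ((z_{α/2} + z_β) / d)².
z_{α/2} + z_β = 2.576 + 1.036 = 3.612.
n = (3.612 / 0.55)² = 6.567² = 43.13.
Round up.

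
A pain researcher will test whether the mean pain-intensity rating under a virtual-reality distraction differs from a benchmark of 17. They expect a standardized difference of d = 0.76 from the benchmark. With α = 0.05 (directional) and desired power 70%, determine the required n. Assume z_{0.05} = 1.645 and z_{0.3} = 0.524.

n = 9

For a one-sample test: n = ((z_{α} + z_β) / d)².
z_{α} + z_β = 1.645 + 0.524 = 2.169.
n = (2.169 / 0.76)² = 2.854² = 8.15.
Round up.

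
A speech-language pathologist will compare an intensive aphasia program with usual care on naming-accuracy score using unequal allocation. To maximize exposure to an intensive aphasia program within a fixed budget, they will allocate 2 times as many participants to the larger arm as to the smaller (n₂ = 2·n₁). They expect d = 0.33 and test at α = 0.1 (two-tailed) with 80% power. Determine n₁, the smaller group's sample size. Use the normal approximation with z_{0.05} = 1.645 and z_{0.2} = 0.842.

With allocation ratio k = n₂/n₁ = 2, Var(x̄₁−x̄₂) = σ²(1/n₁ + 1/(k·n₁)) = σ²·(k+1)/(k·n₁).
So n₁ = (1 + 1/k)·((z_{α/2} + z_β)/d)² = 1.500 × (2.487/0.33)².
n₁ = 1.500 × 56.80 = 85.2.
Round up: n₁ = 86, giving n₂ = 2 × 86 = 172.

n₁ = 86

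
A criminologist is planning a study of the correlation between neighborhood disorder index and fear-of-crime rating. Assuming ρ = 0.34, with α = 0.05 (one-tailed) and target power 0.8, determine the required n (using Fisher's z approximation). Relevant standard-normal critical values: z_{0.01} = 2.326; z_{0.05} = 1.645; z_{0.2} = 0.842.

Fisher's z: C = ½·ln((1+r)/(1−r)) = ½·ln(2.0303) = 0.3541.
n = ((z_{α} + z_β)/C)² + 3.
(1.645 + 0.842) / 0.3541 = 2.487 / 0.3541 = 7.023.
n = 7.023² + 3 = 49.33 + 3 = 52.3.
Round up.

n = 53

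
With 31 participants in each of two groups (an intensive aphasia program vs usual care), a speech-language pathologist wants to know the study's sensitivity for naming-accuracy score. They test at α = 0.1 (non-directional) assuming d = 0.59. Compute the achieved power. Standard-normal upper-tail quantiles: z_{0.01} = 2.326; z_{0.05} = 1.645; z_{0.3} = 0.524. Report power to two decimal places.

For two equal groups, power = Φ(d·√(n/2) − z_{α/2}).
d·√(n/2) = 0.59 × √(31/2) = 0.59 × 3.937 = 2.323.
z_β = 2.323 − 1.645 = 0.678.
Power = Φ(0.678) = 0.751.

power ≈ 0.75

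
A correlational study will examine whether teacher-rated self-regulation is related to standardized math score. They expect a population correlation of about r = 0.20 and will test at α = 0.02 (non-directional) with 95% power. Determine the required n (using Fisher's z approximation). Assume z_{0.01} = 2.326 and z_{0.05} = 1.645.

n = 387

Fisher's z: C = ½·ln((1+r)/(1−r)) = ½·ln(1.5000) = 0.2027.
n = ((z_{α/2} + z_β)/C)² + 3.
(2.326 + 1.645) / 0.2027 = 3.971 / 0.2027 = 19.591.
n = 19.591² + 3 = 383.79 + 3 = 386.8.
Round up.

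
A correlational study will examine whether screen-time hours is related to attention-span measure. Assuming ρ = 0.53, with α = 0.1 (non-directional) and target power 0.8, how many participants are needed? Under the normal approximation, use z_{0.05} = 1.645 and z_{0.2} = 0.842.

n = 21

Fisher's z: C = ½·ln((1+r)/(1−r)) = ½·ln(3.2553) = 0.5901.
n = ((z_{α/2} + z_β)/C)² + 3.
(1.645 + 0.842) / 0.5901 = 2.487 / 0.5901 = 4.215.
n = 4.215² + 3 = 17.76 + 3 = 20.8.
Round up.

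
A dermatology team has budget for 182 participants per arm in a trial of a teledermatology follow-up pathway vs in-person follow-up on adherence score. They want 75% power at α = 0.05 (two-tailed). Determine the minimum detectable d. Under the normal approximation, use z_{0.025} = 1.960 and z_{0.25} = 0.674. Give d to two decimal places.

d_min ≈ 0.28

For two independent groups of n = 182 each: d_min = (z_{α/2} + z_β)·√(2/n).
z-sum = 1.960 + 0.674 = 2.634.
d_min = 2.634 × √(2/182) = 2.634 × 0.1048 = 0.276.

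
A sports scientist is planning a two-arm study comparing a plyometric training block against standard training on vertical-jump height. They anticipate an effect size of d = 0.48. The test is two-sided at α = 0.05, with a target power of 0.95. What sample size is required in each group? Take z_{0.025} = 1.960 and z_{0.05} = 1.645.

n = 113 per group

For two independent groups with equal n: n = 2·((z_{α/2} + z_β) / d)².
z_{α/2} + z_β = 1.960 + 1.645 = 3.605.
n = 2 × (3.605 / 0.48)² = 2 × 7.510² = 2 × 56.41 = 112.8.
Round up to the next whole participant.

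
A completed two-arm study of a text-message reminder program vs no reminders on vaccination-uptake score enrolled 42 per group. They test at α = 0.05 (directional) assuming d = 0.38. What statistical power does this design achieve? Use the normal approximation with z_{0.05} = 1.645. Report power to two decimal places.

power ≈ 0.54

For two equal groups, power = Φ(d·√(n/2) − z_{α}).
d·√(n/2) = 0.38 × √(42/2) = 0.38 × 4.583 = 1.741.
z_β = 1.741 − 1.645 = 0.096.
Power = Φ(0.096) = 0.538.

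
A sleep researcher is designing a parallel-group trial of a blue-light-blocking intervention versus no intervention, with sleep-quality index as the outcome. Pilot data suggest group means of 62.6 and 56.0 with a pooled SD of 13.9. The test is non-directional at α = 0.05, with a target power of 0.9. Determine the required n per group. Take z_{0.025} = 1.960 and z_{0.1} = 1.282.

n = 94 per group

Cohen's d = |M₁ − M₂| / SD_pooled = |62.6 − 56.0| / 13.9 = 6.6 / 13.9 = 0.475.
For two independent groups with equal n: n = 2·((z_{α/2} + z_β) / d)².
z_{α/2} + z_β = 1.960 + 1.282 = 3.242.
n = 2 × (3.242 / 0.475)² = 2 × 6.825² = 2 × 46.58 = 93.2.
Round up to the next whole participant.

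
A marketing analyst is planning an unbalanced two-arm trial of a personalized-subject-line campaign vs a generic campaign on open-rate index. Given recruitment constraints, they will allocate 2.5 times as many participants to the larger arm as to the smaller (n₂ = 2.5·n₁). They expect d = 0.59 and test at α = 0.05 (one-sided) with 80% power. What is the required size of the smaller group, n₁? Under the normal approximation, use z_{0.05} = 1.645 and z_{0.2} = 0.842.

With allocation ratio k = n₂/n₁ = 2.5, Var(x̄₁−x̄₂) = σ²(1/n₁ + 1/(k·n₁)) = σ²·(k+1)/(k·n₁).
So n₁ = (1 + 1/k)·((z_{α} + z_β)/d)² = 1.400 × (2.487/0.59)².
n₁ = 1.400 × 17.77 = 24.9.
Round up: n₁ = 25, giving n₂ = ⌈2.5 × 25⌉ = ⌈62.5⌉ = 63.

n₁ = 25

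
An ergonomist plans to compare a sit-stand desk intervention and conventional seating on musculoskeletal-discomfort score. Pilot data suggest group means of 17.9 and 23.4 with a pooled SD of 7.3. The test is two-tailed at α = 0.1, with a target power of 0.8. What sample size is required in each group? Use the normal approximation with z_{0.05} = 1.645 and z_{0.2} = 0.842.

n = 22 per group

Cohen's d = |M₁ − M₂| / SD_pooled = |17.9 − 23.4| / 7.3 = 5.5 / 7.3 = 0.753.
For two independent groups with equal n: n = 2·((z_{α/2} + z_β) / d)².
z_{α/2} + z_β = 1.645 + 0.842 = 2.487.
n = 2 × (2.487 / 0.753)² = 2 × 3.303² = 2 × 10.91 = 21.8.
Round up to the next whole participant.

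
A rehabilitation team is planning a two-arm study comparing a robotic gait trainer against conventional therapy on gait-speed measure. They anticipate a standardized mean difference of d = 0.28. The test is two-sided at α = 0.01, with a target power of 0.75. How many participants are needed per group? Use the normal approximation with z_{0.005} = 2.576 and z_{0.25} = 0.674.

n = 270 per group

For two independent groups with equal n: n = 2·((z_{α/2} + z_β) / d)².
z_{α/2} + z_β = 2.576 + 0.674 = 3.250.
n = 2 × (3.250 / 0.28)² = 2 × 11.607² = 2 × 134.73 = 269.5.
Round up to the next whole participant.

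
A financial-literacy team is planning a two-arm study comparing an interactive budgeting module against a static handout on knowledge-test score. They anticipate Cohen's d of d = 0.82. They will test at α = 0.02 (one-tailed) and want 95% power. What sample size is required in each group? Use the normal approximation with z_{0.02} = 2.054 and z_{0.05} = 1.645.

n = 41 per group

For two independent groups with equal n: n = 2·((z_{α} + z_β) / d)².
z_{α} + z_β = 2.054 + 1.645 = 3.699.
n = 2 × (3.699 / 0.82)² = 2 × 4.511² = 2 × 20.35 = 40.7.
Round up to the next whole participant.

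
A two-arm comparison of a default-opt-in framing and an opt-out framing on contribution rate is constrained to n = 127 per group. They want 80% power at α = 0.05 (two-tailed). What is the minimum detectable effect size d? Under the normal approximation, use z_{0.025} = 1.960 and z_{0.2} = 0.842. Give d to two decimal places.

d_min ≈ 0.35

For two independent groups of n = 127 each: d_min = (z_{α/2} + z_β)·√(2/n).
z-sum = 1.960 + 0.842 = 2.802.
d_min = 2.802 × √(2/127) = 2.802 × 0.1255 = 0.352.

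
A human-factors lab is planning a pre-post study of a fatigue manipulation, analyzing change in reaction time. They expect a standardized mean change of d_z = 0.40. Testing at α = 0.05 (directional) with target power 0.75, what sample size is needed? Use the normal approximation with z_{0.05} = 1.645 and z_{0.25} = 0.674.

For a paired (one-sample on differences) test: n = ((z_{α} + z_β) / d)².
z_{α} + z_β = 1.645 + 0.674 = 2.319.
n = (2.319 / 0.40)² = 5.797² = 33.61.
Round up.

n = 34 pairs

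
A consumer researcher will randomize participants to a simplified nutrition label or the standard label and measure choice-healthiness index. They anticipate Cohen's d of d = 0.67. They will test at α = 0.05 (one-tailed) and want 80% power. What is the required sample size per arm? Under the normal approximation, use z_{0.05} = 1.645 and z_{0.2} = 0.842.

For two independent groups with equal n: n = 2·((z_{α} + z_β) / d)².
z_{α} + z_β = 1.645 + 0.842 = 2.487.
n = 2 × (2.487 / 0.67)² = 2 × 3.712² = 2 × 13.78 = 27.6.
Round up to the next whole participant.

n = 28 per group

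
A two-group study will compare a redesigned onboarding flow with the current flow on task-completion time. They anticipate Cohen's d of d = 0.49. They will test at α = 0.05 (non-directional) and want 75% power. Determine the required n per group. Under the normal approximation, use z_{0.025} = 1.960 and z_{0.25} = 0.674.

n = 58 per group

For two independent groups with equal n: n = 2·((z_{α/2} + z_β) / d)².
z_{α/2} + z_β = 1.960 + 0.674 = 2.634.
n = 2 × (2.634 / 0.49)² = 2 × 5.376² = 2 × 28.90 = 57.8.
Round up to the next whole participant.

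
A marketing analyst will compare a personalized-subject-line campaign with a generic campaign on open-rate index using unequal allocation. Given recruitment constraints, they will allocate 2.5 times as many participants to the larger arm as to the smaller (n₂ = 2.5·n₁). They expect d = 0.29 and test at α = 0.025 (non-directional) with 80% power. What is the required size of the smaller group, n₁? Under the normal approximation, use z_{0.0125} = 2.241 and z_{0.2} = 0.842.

With allocation ratio k = n₂/n₁ = 2.5, Var(x̄₁−x̄₂) = σ²(1/n₁ + 1/(k·n₁)) = σ²·(k+1)/(k·n₁).
So n₁ = (1 + 1/k)·((z_{α/2} + z_β)/d)² = 1.400 × (3.083/0.29)².
n₁ = 1.400 × 113.02 = 158.2.
Round up: n₁ = 159, giving n₂ = ⌈2.5 × 159⌉ = ⌈397.5⌉ = 398.

n₁ = 159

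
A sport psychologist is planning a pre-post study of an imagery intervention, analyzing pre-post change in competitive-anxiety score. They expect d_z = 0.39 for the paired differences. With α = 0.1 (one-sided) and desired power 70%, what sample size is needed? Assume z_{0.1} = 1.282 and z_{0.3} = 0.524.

n = 22 pairs

For a paired (one-sample on differences) test: n = ((z_{α} + z_β) / d)².
z_{α} + z_β = 1.282 + 0.524 = 1.806.
n = (1.806 / 0.39)² = 4.631² = 21.44.
Round up.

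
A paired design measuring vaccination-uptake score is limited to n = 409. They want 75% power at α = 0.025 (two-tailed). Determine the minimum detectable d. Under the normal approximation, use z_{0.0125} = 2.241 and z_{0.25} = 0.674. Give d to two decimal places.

For a single sample (or paired design) of n = 409: d_min = (z_{α/2} + z_β)/√n.
z-sum = 2.241 + 0.674 = 2.915.
d_min = 2.915 / √409 = 2.915 / 20.224 = 0.144.

d_min ≈ 0.14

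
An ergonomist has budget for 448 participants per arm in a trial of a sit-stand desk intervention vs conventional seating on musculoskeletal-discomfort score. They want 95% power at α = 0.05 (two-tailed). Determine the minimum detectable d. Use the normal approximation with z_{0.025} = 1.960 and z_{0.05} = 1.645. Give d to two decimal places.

d_min ≈ 0.24

For two independent groups of n = 448 each: d_min = (z_{α/2} + z_β)·√(2/n).
z-sum = 1.960 + 1.645 = 3.605.
d_min = 3.605 × √(2/448) = 3.605 × 0.0668 = 0.241.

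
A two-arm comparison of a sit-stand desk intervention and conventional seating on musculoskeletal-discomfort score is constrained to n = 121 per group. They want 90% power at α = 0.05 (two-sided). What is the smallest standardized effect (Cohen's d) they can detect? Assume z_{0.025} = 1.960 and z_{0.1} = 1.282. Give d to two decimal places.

d_min ≈ 0.42

For two independent groups of n = 121 each: d_min = (z_{α/2} + z_β)·√(2/n).
z-sum = 1.960 + 1.282 = 3.242.
d_min = 3.242 × √(2/121) = 3.242 × 0.1286 = 0.417.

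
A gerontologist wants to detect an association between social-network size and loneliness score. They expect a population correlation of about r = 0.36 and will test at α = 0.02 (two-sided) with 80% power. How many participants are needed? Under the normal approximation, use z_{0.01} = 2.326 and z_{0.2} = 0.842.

n = 74

Fisher's z: C = ½·ln((1+r)/(1−r)) = ½·ln(2.1250) = 0.3769.
n = ((z_{α/2} + z_β)/C)² + 3.
(2.326 + 0.842) / 0.3769 = 3.168 / 0.3769 = 8.405.
n = 8.405² + 3 = 70.65 + 3 = 73.7.
Round up.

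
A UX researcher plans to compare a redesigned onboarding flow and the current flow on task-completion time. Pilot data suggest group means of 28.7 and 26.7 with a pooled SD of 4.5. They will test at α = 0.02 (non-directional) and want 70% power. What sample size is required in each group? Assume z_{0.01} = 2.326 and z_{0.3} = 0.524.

n = 83 per group

Cohen's d = |M₁ − M₂| / SD_pooled = |28.7 − 26.7| / 4.5 = 2.0 / 4.5 = 0.444.
For two independent groups with equal n: n = 2·((z_{α/2} + z_β) / d)².
z_{α/2} + z_β = 2.326 + 0.524 = 2.850.
n = 2 × (2.850 / 0.444)² = 2 × 6.419² = 2 × 41.20 = 82.4.
Round up to the next whole participant.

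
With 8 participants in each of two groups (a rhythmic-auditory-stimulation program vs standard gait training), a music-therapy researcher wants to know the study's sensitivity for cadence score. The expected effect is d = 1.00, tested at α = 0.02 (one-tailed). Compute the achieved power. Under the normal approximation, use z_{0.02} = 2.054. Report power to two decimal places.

For two equal groups, power = Φ(d·√(n/2) − z_{α}).
d·√(n/2) = 1.00 × √(8/2) = 1.00 × 2.000 = 2.000.
z_β = 2.000 − 2.054 = -0.054.
Power = Φ(-0.054) = 0.478.

power ≈ 0.48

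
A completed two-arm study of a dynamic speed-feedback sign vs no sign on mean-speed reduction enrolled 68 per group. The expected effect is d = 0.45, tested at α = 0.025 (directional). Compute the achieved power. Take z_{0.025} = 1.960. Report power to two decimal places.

For two equal groups, power = Φ(d·√(n/2) − z_{α}).
d·√(n/2) = 0.45 × √(68/2) = 0.45 × 5.831 = 2.624.
z_β = 2.624 − 1.960 = 0.664.
Power = Φ(0.664) = 0.747.

power ≈ 0.75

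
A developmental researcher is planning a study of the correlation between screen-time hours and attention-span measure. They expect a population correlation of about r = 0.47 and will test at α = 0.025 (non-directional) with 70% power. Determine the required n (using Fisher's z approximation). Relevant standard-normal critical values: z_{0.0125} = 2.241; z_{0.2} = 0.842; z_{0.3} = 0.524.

n = 33

Fisher's z: C = ½·ln((1+r)/(1−r)) = ½·ln(2.7736) = 0.5101.
n = ((z_{α/2} + z_β)/C)² + 3.
(2.241 + 0.524) / 0.5101 = 2.765 / 0.5101 = 5.421.
n = 5.421² + 3 = 29.38 + 3 = 32.4.
Round up.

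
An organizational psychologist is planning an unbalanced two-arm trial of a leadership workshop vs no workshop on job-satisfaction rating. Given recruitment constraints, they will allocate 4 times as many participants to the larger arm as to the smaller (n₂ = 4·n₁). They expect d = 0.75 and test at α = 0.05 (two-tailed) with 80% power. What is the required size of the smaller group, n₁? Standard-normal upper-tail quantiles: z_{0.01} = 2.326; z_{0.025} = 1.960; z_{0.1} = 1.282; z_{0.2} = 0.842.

n₁ = 18

With allocation ratio k = n₂/n₁ = 4, Var(x̄₁−x̄₂) = σ²(1/n₁ + 1/(k·n₁)) = σ²·(k+1)/(k·n₁).
So n₁ = (1 + 1/k)·((z_{α/2} + z_β)/d)² = 1.250 × (2.802/0.75)².
n₁ = 1.250 × 13.96 = 17.4.
Round up: n₁ = 18, giving n₂ = 4 × 18 = 72.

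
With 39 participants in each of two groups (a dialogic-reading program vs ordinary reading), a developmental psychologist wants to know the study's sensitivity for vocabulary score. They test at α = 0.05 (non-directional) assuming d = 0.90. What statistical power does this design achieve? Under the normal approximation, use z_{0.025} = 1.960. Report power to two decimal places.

power ≈ 0.98

For two equal groups, power = Φ(d·√(n/2) − z_{α/2}).
d·√(n/2) = 0.90 × √(39/2) = 0.90 × 4.416 = 3.974.
z_β = 3.974 − 1.960 = 2.014.
Power = Φ(2.014) = 0.978.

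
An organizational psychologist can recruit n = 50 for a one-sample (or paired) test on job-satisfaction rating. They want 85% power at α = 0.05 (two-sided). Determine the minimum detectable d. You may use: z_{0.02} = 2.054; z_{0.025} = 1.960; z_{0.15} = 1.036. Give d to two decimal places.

For a single sample (or paired design) of n = 50: d_min = (z_{α/2} + z_β)/√n.
z-sum = 1.960 + 1.036 = 2.996.
d_min = 2.996 / √50 = 2.996 / 7.071 = 0.424.

d_min ≈ 0.42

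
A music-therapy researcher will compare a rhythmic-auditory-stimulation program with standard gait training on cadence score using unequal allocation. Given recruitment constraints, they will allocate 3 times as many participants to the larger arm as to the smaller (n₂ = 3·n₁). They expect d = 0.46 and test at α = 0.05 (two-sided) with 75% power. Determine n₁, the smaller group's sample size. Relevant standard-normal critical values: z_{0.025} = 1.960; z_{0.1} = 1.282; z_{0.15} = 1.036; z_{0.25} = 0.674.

n₁ = 44

With allocation ratio k = n₂/n₁ = 3, Var(x̄₁−x̄₂) = σ²(1/n₁ + 1/(k·n₁)) = σ²·(k+1)/(k·n₁).
So n₁ = (1 + 1/k)·((z_{α/2} + z_β)/d)² = 1.333 × (2.634/0.46)².
n₁ = 1.333 × 32.79 = 43.7.
Round up: n₁ = 44, giving n₂ = 3 × 44 = 132.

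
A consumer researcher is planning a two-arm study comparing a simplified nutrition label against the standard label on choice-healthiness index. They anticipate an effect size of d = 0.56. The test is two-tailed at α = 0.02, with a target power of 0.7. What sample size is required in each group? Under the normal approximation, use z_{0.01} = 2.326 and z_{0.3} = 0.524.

For two independent groups with equal n: n = 2·((z_{α/2} + z_β) / d)².
z_{α/2} + z_β = 2.326 + 0.524 = 2.850.
n = 2 × (2.850 / 0.56)² = 2 × 5.089² = 2 × 25.90 = 51.8.
Round up to the next whole participant.

n = 52 per group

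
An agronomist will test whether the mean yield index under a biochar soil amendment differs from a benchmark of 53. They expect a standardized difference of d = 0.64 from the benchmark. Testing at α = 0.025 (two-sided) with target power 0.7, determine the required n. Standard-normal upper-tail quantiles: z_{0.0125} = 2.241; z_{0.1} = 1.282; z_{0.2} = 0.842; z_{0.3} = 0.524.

n = 19

For a one-sample test: n = ((z_{α/2} + z_β) / d)².
z_{α/2} + z_β = 2.241 + 0.524 = 2.765.
n = (2.765 / 0.64)² = 4.320² = 18.67.
Round up.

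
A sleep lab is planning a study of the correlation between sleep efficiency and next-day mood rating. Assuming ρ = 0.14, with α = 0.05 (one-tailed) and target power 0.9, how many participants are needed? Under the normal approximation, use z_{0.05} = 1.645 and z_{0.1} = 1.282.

Fisher's z: C = ½·ln((1+r)/(1−r)) = ½·ln(1.3256) = 0.1409.
n = ((z_{α} + z_β)/C)² + 3.
(1.645 + 1.282) / 0.1409 = 2.927 / 0.1409 = 20.774.
n = 20.774² + 3 = 431.54 + 3 = 434.5.
Round up.

n = 435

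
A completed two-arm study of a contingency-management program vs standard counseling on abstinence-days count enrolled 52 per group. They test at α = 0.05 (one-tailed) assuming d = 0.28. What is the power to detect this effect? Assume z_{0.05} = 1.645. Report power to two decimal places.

power ≈ 0.41

For two equal groups, power = Φ(d·√(n/2) − z_{α}).
d·√(n/2) = 0.28 × √(52/2) = 0.28 × 5.099 = 1.428.
z_β = 1.428 − 1.645 = -0.217.
Power = Φ(-0.217) = 0.414.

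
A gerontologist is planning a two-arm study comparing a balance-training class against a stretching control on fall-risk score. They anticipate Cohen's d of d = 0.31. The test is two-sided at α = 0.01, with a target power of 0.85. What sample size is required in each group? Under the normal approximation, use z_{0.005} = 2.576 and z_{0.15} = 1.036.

For two independent groups with equal n: n = 2·((z_{α/2} + z_β) / d)².
z_{α/2} + z_β = 2.576 + 1.036 = 3.612.
n = 2 × (3.612 / 0.31)² = 2 × 11.652² = 2 × 135.76 = 271.5.
Round up to the next whole participant.

n = 272 per group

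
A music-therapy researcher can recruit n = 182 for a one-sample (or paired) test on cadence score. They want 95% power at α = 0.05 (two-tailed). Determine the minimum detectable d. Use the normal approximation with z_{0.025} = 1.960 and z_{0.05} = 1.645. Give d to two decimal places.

For a single sample (or paired design) of n = 182: d_min = (z_{α/2} + z_β)/√n.
z-sum = 1.960 + 1.645 = 3.605.
d_min = 3.605 / √182 = 3.605 / 13.491 = 0.267.

d_min ≈ 0.27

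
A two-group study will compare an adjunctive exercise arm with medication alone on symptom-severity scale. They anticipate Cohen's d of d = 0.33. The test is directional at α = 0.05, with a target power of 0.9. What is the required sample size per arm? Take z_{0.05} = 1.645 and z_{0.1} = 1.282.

For two independent groups with equal n: n = 2·((z_{α} + z_β) / d)².
z_{α} + z_β = 1.645 + 1.282 = 2.927.
n = 2 × (2.927 / 0.33)² = 2 × 8.870² = 2 × 78.67 = 157.3.
Round up to the next whole participant.

n = 158 per group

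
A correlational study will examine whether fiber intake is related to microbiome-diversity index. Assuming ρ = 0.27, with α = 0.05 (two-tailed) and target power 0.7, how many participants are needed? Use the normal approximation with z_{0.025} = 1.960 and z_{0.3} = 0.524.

Fisher's z: C = ½·ln((1+r)/(1−r)) = ½·ln(1.7397) = 0.2769.
n = ((z_{α/2} + z_β)/C)² + 3.
(1.960 + 0.524) / 0.2769 = 2.484 / 0.2769 = 8.971.
n = 8.971² + 3 = 80.47 + 3 = 83.5.
Round up.

n = 84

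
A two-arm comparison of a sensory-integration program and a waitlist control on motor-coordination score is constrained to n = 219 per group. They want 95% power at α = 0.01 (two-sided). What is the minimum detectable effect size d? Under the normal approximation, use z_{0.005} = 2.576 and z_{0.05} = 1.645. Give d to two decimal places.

d_min ≈ 0.40

For two independent groups of n = 219 each: d_min = (z_{α/2} + z_β)·√(2/n).
z-sum = 2.576 + 1.645 = 4.221.
d_min = 4.221 × √(2/219) = 4.221 × 0.0956 = 0.403.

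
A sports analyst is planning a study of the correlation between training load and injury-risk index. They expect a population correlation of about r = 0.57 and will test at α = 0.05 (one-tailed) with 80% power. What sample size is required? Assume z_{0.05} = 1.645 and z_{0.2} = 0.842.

Fisher's z: C = ½·ln((1+r)/(1−r)) = ½·ln(3.6512) = 0.6475.
n = ((z_{α} + z_β)/C)² + 3.
(1.645 + 0.842) / 0.6475 = 2.487 / 0.6475 = 3.841.
n = 3.841² + 3 = 14.75 + 3 = 17.8.
Round up.

n = 18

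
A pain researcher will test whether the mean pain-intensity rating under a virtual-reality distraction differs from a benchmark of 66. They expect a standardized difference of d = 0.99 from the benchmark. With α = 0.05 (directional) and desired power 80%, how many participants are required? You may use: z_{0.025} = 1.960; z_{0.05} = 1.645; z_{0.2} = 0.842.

For a one-sample test: n = ((z_{α} + z_β) / d)².
z_{α} + z_β = 1.645 + 0.842 = 2.487.
n = (2.487 / 0.99)² = 2.512² = 6.31.
Round up.

n = 7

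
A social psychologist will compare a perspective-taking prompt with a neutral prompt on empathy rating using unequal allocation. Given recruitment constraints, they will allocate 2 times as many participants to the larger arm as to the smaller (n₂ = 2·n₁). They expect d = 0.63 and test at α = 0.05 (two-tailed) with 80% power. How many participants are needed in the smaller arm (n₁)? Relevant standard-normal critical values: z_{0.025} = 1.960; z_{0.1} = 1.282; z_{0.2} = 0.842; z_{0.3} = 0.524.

With allocation ratio k = n₂/n₁ = 2, Var(x̄₁−x̄₂) = σ²(1/n₁ + 1/(k·n₁)) = σ²·(k+1)/(k·n₁).
So n₁ = (1 + 1/k)·((z_{α/2} + z_β)/d)² = 1.500 × (2.802/0.63)².
n₁ = 1.500 × 19.78 = 29.7.
Round up: n₁ = 30, giving n₂ = 2 × 30 = 60.

n₁ = 30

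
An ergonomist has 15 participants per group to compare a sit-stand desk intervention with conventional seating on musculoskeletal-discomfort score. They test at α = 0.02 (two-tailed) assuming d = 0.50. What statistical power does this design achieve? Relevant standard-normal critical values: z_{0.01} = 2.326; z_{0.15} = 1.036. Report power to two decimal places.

For two equal groups, power = Φ(d·√(n/2) − z_{α/2}).
d·√(n/2) = 0.50 × √(15/2) = 0.50 × 2.739 = 1.369.
z_β = 1.369 − 2.326 = -0.957.
Power = Φ(-0.957) = 0.169.

power ≈ 0.17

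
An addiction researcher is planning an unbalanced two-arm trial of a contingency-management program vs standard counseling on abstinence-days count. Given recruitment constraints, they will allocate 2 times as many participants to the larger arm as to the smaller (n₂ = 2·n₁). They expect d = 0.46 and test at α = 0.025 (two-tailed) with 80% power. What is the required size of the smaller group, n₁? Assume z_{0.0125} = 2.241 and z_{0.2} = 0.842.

With allocation ratio k = n₂/n₁ = 2, Var(x̄₁−x̄₂) = σ²(1/n₁ + 1/(k·n₁)) = σ²·(k+1)/(k·n₁).
So n₁ = (1 + 1/k)·((z_{α/2} + z_β)/d)² = 1.500 × (3.083/0.46)².
n₁ = 1.500 × 44.92 = 67.4.
Round up: n₁ = 68, giving n₂ = 2 × 68 = 136.

n₁ = 68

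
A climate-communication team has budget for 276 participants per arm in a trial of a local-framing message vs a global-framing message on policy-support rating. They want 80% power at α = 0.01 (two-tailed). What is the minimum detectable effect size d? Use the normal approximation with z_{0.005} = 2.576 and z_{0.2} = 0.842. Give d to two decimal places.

For two independent groups of n = 276 each: d_min = (z_{α/2} + z_β)·√(2/n).
z-sum = 2.576 + 0.842 = 3.418.
d_min = 3.418 × √(2/276) = 3.418 × 0.0851 = 0.291.

d_min ≈ 0.29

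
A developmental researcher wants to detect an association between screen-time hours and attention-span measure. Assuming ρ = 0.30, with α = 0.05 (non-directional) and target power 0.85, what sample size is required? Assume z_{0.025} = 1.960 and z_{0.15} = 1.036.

n = 97

Fisher's z: C = ½·ln((1+r)/(1−r)) = ½·ln(1.8571) = 0.3095.
n = ((z_{α/2} + z_β)/C)² + 3.
(1.960 + 1.036) / 0.3095 = 2.996 / 0.3095 = 9.680.
n = 9.680² + 3 = 93.70 + 3 = 96.7.
Round up.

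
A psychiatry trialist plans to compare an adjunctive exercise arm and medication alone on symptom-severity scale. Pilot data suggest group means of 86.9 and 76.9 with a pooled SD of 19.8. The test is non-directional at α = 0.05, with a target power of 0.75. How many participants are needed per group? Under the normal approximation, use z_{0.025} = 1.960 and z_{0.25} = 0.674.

n = 55 per group

Cohen's d = |M₁ − M₂| / SD_pooled = |86.9 − 76.9| / 19.8 = 10.0 / 19.8 = 0.505.
For two independent groups with equal n: n = 2·((z_{α/2} + z_β) / d)².
z_{α/2} + z_β = 1.960 + 0.674 = 2.634.
n = 2 × (2.634 / 0.505)² = 2 × 5.216² = 2 × 27.21 = 54.4.
Round up to the next whole participant.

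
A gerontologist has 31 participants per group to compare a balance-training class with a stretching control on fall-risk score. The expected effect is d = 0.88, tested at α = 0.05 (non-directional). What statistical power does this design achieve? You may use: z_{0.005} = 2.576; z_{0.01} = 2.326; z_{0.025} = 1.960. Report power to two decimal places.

power ≈ 0.93

For two equal groups, power = Φ(d·√(n/2) − z_{α/2}).
d·√(n/2) = 0.88 × √(31/2) = 0.88 × 3.937 = 3.465.
z_β = 3.465 − 1.960 = 1.505.
Power = Φ(1.505) = 0.934.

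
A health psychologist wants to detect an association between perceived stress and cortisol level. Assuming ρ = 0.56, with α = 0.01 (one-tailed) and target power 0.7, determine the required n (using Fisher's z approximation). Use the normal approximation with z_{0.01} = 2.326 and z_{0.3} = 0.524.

n = 24

Fisher's z: C = ½·ln((1+r)/(1−r)) = ½·ln(3.5455) = 0.6328.
n = ((z_{α} + z_β)/C)² + 3.
(2.326 + 0.524) / 0.6328 = 2.850 / 0.6328 = 4.504.
n = 4.504² + 3 = 20.28 + 3 = 23.3.
Round up.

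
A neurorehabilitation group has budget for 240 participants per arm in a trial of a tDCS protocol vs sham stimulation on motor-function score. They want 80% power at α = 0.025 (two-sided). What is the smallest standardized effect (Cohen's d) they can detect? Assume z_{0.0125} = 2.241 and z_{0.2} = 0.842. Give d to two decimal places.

For two independent groups of n = 240 each: d_min = (z_{α/2} + z_β)·√(2/n).
z-sum = 2.241 + 0.842 = 3.083.
d_min = 3.083 × √(2/240) = 3.083 × 0.0913 = 0.281.

d_min ≈ 0.28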